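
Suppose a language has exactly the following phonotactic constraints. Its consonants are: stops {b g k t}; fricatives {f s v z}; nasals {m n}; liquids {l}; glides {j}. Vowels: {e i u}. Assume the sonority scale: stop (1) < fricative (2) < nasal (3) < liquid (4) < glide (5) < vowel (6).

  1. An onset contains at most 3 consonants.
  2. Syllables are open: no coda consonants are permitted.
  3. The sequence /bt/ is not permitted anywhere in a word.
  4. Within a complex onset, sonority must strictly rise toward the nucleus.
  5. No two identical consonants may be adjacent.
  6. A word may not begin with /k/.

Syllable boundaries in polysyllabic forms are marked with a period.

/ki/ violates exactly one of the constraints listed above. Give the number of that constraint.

6

/ki/: word begins with /k/.
This is a violation of constraint 6: "A word may not begin with /k/."
The remaining constraints (1, 2, 3, 4, 5) are satisfied.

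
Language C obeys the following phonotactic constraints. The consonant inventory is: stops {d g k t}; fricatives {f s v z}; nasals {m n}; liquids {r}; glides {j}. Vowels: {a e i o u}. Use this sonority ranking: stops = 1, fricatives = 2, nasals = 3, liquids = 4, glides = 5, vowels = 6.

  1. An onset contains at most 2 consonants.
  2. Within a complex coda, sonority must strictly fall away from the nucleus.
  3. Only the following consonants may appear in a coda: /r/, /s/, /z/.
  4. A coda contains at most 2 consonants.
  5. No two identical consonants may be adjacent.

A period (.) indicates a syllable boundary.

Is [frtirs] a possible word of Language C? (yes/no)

[frtirs] — violates constraint 1: syllable 1 onset /frt/ has 3 consonants (> 2) → illicit

no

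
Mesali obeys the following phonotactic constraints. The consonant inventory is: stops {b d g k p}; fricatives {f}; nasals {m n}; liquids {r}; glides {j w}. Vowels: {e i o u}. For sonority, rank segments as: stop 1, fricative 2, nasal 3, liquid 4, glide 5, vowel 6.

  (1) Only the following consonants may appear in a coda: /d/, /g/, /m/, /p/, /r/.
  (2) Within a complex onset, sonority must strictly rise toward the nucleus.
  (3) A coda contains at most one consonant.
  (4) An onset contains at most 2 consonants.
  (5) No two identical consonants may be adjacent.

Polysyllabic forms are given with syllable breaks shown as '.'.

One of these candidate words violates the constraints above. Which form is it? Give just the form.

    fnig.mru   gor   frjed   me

frjed

fnig.mru — σ1 onset /fn/ (2→3 rises), coda /g/ ok; σ2 onset /mr/ (3→4 rises), coda /∅/ ok → permitted
gor — σ1 onset /g/, coda /r/ ok → permitted
frjed — violates constraint 4: syllable 1 onset /frj/ has 3 consonants (> 2) → not permitted
me — σ1 onset /m/, coda /∅/ ok → permitted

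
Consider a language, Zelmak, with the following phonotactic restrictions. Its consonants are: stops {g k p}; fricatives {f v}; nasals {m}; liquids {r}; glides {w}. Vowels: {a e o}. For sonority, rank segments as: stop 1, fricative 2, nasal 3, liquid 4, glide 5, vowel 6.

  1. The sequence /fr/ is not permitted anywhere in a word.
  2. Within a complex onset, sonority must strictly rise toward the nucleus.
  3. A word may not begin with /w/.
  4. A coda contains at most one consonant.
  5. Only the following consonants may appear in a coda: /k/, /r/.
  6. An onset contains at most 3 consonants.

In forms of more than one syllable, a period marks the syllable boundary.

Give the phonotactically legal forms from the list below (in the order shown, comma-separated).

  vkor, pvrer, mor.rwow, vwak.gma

pvrer, vwak.gma

vkor — violates constraint 2: syllable 1 onset /vk/: /v/ (fricative, 2) → /k/ (stop, 1) does not rise → phonotactically illegal
pvrer — σ1 onset /pvr/ (1→2→4 rises), coda /r/ ok → phonotactically legal
mor.rwow — violates constraint 5: syllable 2 coda contains /w/, which is not a licensed coda consonant → phonotactically illegal
vwak.gma — σ1 onset /vw/ (2→5 rises), coda /k/ ok; σ2 onset /gm/ (1→3 rises), coda /∅/ ok → phonotactically legal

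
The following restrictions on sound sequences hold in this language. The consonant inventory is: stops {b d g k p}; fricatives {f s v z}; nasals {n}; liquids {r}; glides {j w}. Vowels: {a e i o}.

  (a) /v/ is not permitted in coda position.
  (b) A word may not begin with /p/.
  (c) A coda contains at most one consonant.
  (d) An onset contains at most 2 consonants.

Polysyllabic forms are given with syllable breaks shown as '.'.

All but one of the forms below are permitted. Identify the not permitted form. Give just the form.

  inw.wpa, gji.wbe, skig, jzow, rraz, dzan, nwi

inw.wpa

inw.wpa — violates constraint (c): syllable 1 coda /nw/ has 2 consonants (> 1) → not permitted
gji.wbe — σ1 onset /gj/ (2C), coda /∅/ ok; σ2 onset /wb/ (2C), coda /∅/ ok → permitted
skig — σ1 onset /sk/ (2C), coda /g/ ok → permitted
jzow — σ1 onset /jz/ (2C), coda /w/ ok → permitted
rraz — σ1 onset /rr/ (2C), coda /z/ ok → permitted
dzan — σ1 onset /dz/ (2C), coda /n/ ok → permitted
nwi — σ1 onset /nw/ (2C), coda /∅/ ok → permitted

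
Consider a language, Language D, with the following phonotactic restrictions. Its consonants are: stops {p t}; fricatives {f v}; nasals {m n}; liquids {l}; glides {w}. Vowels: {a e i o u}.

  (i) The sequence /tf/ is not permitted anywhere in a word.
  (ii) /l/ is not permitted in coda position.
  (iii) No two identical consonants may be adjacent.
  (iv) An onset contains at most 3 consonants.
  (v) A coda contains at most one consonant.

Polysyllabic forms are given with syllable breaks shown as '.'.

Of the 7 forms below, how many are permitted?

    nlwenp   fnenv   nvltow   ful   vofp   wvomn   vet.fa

0

nlwenp — violates constraint (v): syllable 1 coda /np/ has 2 consonants (> 1) → not permitted
fnenv — violates constraint (v): syllable 1 coda /nv/ has 2 consonants (> 1) → not permitted
nvltow — violates constraint (iv): syllable 1 onset /nvlt/ has 4 consonants (> 3) → not permitted
ful — violates constraint (ii): syllable 1 coda contains /l/ → not permitted
vofp — violates constraint (v): syllable 1 coda /fp/ has 2 consonants (> 1) → not permitted
wvomn — violates constraint (v): syllable 1 coda /mn/ has 2 consonants (> 1) → not permitted
vet.fa — violates constraint (i): contains banned sequence /tf/ → not permitted
No form is permitted → 0.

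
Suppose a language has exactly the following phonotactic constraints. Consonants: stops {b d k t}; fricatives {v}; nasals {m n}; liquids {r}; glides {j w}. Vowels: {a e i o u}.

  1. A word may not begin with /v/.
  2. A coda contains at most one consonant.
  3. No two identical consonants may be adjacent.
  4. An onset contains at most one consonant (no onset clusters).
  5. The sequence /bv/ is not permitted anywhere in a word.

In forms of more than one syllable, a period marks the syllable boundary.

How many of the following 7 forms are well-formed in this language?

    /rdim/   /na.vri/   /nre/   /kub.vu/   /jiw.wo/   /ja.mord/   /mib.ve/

0

/rdim/ — violates constraint 4: syllable 1 onset /rd/ has 2 consonants (> 1) → ill-formed
/na.vri/ — violates constraint 4: syllable 2 onset /vr/ has 2 consonants (> 1) → ill-formed
/nre/ — violates constraint 4: syllable 1 onset /nr/ has 2 consonants (> 1) → ill-formed
/kub.vu/ — violates constraint 5: contains banned sequence /bv/ → ill-formed
/jiw.wo/ — violates constraint 3: adjacent identical consonants /ww/ → ill-formed
/ja.mord/ — violates constraint 2: syllable 2 coda /rd/ has 2 consonants (> 1) → ill-formed
/mib.ve/ — violates constraint 5: contains banned sequence /bv/ → ill-formed
No form is well-formed → 0.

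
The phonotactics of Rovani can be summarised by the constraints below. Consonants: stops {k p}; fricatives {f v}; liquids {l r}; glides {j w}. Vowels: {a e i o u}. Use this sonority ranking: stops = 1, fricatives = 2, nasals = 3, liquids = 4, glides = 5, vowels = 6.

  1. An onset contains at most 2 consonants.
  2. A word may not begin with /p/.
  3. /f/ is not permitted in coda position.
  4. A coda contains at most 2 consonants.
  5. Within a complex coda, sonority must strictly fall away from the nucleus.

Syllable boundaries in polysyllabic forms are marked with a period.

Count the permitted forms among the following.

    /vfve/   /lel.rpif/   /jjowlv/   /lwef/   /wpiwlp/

/vfve/ — violates constraint 1: syllable 1 onset /vfv/ has 3 consonants (> 2) → not permitted
/lel.rpif/ — violates constraint 3: syllable 2 coda contains /f/ → not permitted
/jjowlv/ — violates constraint 4: syllable 1 coda /wlv/ has 3 consonants (> 2) → not permitted
/lwef/ — violates constraint 3: syllable 1 coda contains /f/ → not permitted
/wpiwlp/ — violates constraint 4: syllable 1 coda /wlp/ has 3 consonants (> 2) → not permitted
No form is permitted → 0.

0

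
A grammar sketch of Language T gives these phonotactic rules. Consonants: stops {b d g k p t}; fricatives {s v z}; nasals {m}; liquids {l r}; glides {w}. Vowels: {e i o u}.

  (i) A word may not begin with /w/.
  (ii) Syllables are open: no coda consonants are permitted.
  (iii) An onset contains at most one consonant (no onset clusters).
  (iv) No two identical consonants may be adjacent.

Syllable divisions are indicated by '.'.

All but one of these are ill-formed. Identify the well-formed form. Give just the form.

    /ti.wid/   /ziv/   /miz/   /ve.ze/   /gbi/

/ve.ze/

/ti.wid/ — violates constraint (ii): syllable 2 coda /d/ has 1 consonant (> 0) → ill-formed
/ziv/ — violates constraint (ii): syllable 1 coda /v/ has 1 consonant (> 0) → ill-formed
/miz/ — violates constraint (ii): syllable 1 coda /z/ has 1 consonant (> 0) → ill-formed
/ve.ze/ — σ1 onset /v/, coda /∅/ ok; σ2 onset /z/, coda /∅/ ok → well-formed
/gbi/ — violates constraint (iii): syllable 1 onset /gb/ has 2 consonants (> 1) → ill-formed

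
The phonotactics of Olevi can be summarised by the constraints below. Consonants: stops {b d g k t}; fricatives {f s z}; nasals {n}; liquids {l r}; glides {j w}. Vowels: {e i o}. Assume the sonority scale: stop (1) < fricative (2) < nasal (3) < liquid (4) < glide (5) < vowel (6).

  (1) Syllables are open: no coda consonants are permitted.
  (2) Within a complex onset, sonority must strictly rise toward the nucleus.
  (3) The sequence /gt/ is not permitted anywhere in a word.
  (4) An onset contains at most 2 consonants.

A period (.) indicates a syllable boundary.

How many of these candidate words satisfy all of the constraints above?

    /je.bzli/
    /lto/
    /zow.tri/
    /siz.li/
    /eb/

/je.bzli/ — violates constraint 4: syllable 2 onset /bzl/ has 3 consonants (> 2) → phonotactically illegal
/lto/ — violates constraint 2: syllable 1 onset /lt/: /l/ (liquid, 4) → /t/ (stop, 1) does not rise → phonotactically illegal
/zow.tri/ — violates constraint 1: syllable 1 coda /w/ has 1 consonant (> 0) → phonotactically illegal
/siz.li/ — violates constraint 1: syllable 1 coda /z/ has 1 consonant (> 0) → phonotactically illegal
/eb/ — violates constraint 1: syllable 1 coda /b/ has 1 consonant (> 0) → phonotactically illegal
No form is phonotactically legal → 0.

0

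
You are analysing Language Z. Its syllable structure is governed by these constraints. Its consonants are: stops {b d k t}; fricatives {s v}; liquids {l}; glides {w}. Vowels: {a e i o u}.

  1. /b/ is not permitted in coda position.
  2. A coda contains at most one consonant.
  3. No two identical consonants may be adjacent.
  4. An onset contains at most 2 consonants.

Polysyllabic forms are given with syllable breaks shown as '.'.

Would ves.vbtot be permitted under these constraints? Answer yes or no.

ves.vbtot — violates constraint 4: syllable 2 onset /vbt/ has 3 consonants (> 2) → not permitted

no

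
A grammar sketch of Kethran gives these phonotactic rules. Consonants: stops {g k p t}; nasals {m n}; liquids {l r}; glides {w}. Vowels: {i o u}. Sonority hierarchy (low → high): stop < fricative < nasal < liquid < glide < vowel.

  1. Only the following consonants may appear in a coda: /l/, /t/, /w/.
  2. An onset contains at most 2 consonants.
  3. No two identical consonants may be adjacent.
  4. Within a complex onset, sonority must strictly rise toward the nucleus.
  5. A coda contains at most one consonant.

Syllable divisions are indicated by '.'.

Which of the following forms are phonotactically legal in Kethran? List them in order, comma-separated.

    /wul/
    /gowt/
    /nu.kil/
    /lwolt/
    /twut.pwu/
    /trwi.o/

/wul/ — σ1 onset /w/, coda /l/ ok → phonotactically legal
/gowt/ — violates constraint 5: syllable 1 coda /wt/ has 2 consonants (> 1) → phonotactically illegal
/nu.kil/ — σ1 onset /n/, coda /∅/ ok; σ2 onset /k/, coda /l/ ok → phonotactically legal
/lwolt/ — violates constraint 5: syllable 1 coda /lt/ has 2 consonants (> 1) → phonotactically illegal
/twut.pwu/ — σ1 onset /tw/ (1→5 rises), coda /t/ ok; σ2 onset /pw/ (1→5 rises), coda /∅/ ok → phonotactically legal
/trwi.o/ — violates constraint 2: syllable 1 onset /trw/ has 3 consonants (> 2) → phonotactically illegal

/wul/, /nu.kil/, /twut.pwu/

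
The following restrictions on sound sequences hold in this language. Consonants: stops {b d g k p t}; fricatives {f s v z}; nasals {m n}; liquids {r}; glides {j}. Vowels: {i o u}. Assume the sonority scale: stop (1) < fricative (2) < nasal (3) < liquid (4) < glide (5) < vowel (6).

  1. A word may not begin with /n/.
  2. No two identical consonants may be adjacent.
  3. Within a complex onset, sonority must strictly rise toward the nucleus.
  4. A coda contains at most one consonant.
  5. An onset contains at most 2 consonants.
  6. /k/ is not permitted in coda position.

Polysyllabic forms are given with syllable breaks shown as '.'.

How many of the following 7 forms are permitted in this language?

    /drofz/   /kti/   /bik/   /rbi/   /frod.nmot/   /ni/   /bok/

/drofz/ — violates constraint 4: syllable 1 coda /fz/ has 2 consonants (> 1) → not permitted
/kti/ — violates constraint 3: syllable 1 onset /kt/: /k/ (stop, 1) → /t/ (stop, 1) does not rise → not permitted
/bik/ — violates constraint 6: syllable 1 coda contains /k/ → not permitted
/rbi/ — violates constraint 3: syllable 1 onset /rb/: /r/ (liquid, 4) → /b/ (stop, 1) does not rise → not permitted
/frod.nmot/ — violates constraint 3: syllable 2 onset /nm/: /n/ (nasal, 3) → /m/ (nasal, 3) does not rise → not permitted
/ni/ — violates constraint 1: word begins with /n/ → not permitted
/bok/ — violates constraint 6: syllable 1 coda contains /k/ → not permitted
No form is permitted → 0.

0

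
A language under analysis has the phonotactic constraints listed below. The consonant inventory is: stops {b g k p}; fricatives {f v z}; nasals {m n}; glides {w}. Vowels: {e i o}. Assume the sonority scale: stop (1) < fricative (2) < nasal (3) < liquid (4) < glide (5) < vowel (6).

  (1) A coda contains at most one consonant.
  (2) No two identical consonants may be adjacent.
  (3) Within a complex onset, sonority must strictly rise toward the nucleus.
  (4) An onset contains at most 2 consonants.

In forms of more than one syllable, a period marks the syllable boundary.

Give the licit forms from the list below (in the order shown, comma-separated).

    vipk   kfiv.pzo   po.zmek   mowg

kfiv.pzo, po.zmek

vipk — violates constraint 1: syllable 1 coda /pk/ has 2 consonants (> 1) → illicit
kfiv.pzo — σ1 onset /kf/ (1→2 rises), coda /v/ ok; σ2 onset /pz/ (1→2 rises), coda /∅/ ok → licit
po.zmek — σ1 onset /p/, coda /∅/ ok; σ2 onset /zm/ (2→3 rises), coda /k/ ok → licit
mowg — violates constraint 1: syllable 1 coda /wg/ has 2 consonants (> 1) → illicit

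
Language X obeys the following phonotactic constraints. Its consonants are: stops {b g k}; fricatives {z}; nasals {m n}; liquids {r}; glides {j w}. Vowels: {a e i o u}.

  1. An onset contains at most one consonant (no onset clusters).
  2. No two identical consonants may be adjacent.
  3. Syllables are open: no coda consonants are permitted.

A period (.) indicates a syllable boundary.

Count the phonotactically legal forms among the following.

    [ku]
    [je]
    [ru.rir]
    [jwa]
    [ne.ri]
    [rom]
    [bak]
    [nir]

[ku] — σ1 onset /k/, coda /∅/ ok → phonotactically legal
[je] — σ1 onset /j/, coda /∅/ ok → phonotactically legal
[ru.rir] — violates constraint 3: syllable 2 coda /r/ has 1 consonant (> 0) → phonotactically illegal
[jwa] — violates constraint 1: syllable 1 onset /jw/ has 2 consonants (> 1) → phonotactically illegal
[ne.ri] — σ1 onset /n/, coda /∅/ ok; σ2 onset /r/, coda /∅/ ok → phonotactically legal
[rom] — violates constraint 3: syllable 1 coda /m/ has 1 consonant (> 0) → phonotactically illegal
[bak] — violates constraint 3: syllable 1 coda /k/ has 1 consonant (> 0) → phonotactically illegal
[nir] — violates constraint 3: syllable 1 coda /r/ has 1 consonant (> 0) → phonotactically illegal
Phonotactically legal: [ku], [je], [ne.ri] → 3.

3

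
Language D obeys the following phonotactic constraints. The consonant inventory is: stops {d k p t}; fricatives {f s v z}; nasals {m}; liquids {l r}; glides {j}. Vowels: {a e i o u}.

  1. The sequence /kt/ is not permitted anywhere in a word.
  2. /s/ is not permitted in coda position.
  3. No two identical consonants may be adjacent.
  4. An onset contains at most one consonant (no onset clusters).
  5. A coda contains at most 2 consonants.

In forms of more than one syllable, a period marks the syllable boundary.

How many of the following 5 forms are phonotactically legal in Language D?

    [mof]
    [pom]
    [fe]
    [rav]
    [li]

[mof] — σ1 onset /m/, coda /f/ ok → phonotactically legal
[pom] — σ1 onset /p/, coda /m/ ok → phonotactically legal
[fe] — σ1 onset /f/, coda /∅/ ok → phonotactically legal
[rav] — σ1 onset /r/, coda /v/ ok → phonotactically legal
[li] — σ1 onset /l/, coda /∅/ ok → phonotactically legal
Phonotactically legal: [mof], [pom], [fe], [rav], [li] → 5.

5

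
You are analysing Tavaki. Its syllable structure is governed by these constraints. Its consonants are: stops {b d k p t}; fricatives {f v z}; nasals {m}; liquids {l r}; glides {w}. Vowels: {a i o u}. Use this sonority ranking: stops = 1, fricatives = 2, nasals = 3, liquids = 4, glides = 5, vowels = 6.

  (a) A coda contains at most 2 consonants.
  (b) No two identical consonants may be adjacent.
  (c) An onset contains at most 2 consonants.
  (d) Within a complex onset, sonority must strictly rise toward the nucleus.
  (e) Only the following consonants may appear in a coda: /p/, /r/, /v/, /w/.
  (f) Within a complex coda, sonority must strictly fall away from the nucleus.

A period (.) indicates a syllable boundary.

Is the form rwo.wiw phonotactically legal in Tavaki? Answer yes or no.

rwo.wiw — σ1 onset /rw/ (4→5 rises), coda /∅/ ok; σ2 onset /w/, coda /w/ ok → phonotactically legal

yes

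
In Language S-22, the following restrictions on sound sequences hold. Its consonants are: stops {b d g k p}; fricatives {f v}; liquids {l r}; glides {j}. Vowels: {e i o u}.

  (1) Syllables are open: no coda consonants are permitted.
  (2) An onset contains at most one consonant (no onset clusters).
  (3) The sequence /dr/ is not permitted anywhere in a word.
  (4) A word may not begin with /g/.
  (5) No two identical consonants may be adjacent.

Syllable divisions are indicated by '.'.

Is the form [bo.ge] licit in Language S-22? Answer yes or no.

[bo.ge] — σ1 onset /b/, coda /∅/ ok; σ2 onset /g/, coda /∅/ ok → licit

yes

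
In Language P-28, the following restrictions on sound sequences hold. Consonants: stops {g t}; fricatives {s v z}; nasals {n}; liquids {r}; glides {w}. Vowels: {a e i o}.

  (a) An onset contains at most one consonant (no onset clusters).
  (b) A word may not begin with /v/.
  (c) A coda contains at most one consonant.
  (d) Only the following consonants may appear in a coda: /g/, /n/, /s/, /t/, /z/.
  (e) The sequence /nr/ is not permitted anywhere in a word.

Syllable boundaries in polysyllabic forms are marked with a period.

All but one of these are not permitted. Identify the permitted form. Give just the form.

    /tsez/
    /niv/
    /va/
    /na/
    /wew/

/tsez/ — violates constraint (a): syllable 1 onset /ts/ has 2 consonants (> 1) → not permitted
/niv/ — violates constraint (d): syllable 1 coda contains /v/, which is not a licensed coda consonant → not permitted
/va/ — violates constraint (b): word begins with /v/ → not permitted
/na/ — σ1 onset /n/, coda /∅/ ok → permitted
/wew/ — violates constraint (d): syllable 1 coda contains /w/, which is not a licensed coda consonant → not permitted

/na/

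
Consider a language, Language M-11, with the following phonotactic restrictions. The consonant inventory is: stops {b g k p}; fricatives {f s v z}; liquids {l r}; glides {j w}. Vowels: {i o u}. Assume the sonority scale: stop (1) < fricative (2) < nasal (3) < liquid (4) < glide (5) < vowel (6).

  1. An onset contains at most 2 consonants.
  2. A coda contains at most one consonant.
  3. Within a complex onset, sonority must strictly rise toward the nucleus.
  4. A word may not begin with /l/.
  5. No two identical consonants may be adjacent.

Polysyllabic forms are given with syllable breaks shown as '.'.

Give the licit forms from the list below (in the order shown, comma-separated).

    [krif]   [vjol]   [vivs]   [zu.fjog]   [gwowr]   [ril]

[krif] — σ1 onset /kr/ (1→4 rises), coda /f/ ok → licit
[vjol] — σ1 onset /vj/ (2→5 rises), coda /l/ ok → licit
[vivs] — violates constraint 2: syllable 1 coda /vs/ has 2 consonants (> 1) → illicit
[zu.fjog] — σ1 onset /z/, coda /∅/ ok; σ2 onset /fj/ (2→5 rises), coda /g/ ok → licit
[gwowr] — violates constraint 2: syllable 1 coda /wr/ has 2 consonants (> 1) → illicit
[ril] — σ1 onset /r/, coda /l/ ok → licit

[krif], [vjol], [zu.fjog], [ril]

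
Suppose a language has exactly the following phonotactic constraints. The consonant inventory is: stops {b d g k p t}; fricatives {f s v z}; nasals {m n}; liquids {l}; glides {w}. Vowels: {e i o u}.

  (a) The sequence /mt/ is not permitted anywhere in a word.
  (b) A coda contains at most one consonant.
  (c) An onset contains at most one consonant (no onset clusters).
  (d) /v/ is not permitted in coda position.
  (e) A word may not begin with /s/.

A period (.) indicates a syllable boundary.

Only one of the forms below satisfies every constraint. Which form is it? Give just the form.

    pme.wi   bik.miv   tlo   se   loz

pme.wi — violates constraint (c): syllable 1 onset /pm/ has 2 consonants (> 1) → illicit
bik.miv — violates constraint (d): syllable 2 coda contains /v/ → illicit
tlo — violates constraint (c): syllable 1 onset /tl/ has 2 consonants (> 1) → illicit
se — violates constraint (e): word begins with /s/ → illicit
loz — σ1 onset /l/, coda /z/ ok → licit

loz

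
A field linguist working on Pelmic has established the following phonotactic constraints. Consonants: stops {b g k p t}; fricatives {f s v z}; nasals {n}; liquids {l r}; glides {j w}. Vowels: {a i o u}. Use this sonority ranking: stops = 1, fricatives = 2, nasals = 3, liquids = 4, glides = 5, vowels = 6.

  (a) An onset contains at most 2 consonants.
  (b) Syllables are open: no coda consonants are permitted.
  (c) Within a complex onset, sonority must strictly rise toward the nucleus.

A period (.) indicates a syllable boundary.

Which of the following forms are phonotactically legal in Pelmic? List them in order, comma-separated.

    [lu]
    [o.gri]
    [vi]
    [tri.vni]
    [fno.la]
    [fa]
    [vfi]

[lu] — σ1 onset /l/, coda /∅/ ok → phonotactically legal
[o.gri] — σ1 onset /∅/, coda /∅/ ok; σ2 onset /gr/ (1→4 rises), coda /∅/ ok → phonotactically legal
[vi] — σ1 onset /v/, coda /∅/ ok → phonotactically legal
[tri.vni] — σ1 onset /tr/ (1→4 rises), coda /∅/ ok; σ2 onset /vn/ (2→3 rises), coda /∅/ ok → phonotactically legal
[fno.la] — σ1 onset /fn/ (2→3 rises), coda /∅/ ok; σ2 onset /l/, coda /∅/ ok → phonotactically legal
[fa] — σ1 onset /f/, coda /∅/ ok → phonotactically legal
[vfi] — violates constraint (c): syllable 1 onset /vf/: /v/ (fricative, 2) → /f/ (fricative, 2) does not rise → phonotactically illegal

[lu], [o.gri], [vi], [tri.vni], [fno.la], [fa]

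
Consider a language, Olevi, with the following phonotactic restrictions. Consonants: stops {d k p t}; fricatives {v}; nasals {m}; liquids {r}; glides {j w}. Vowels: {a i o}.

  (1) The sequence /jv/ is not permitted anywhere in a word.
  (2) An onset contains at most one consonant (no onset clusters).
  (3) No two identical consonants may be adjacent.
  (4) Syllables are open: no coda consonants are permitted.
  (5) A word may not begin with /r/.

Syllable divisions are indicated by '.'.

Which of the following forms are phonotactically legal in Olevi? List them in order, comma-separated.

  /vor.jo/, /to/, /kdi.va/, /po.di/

/to/, /po.di/

/vor.jo/ — violates constraint 4: syllable 1 coda /r/ has 1 consonant (> 0) → phonotactically illegal
/to/ — σ1 onset /t/, coda /∅/ ok → phonotactically legal
/kdi.va/ — violates constraint 2: syllable 1 onset /kd/ has 2 consonants (> 1) → phonotactically illegal
/po.di/ — σ1 onset /p/, coda /∅/ ok; σ2 onset /d/, coda /∅/ ok → phonotactically legal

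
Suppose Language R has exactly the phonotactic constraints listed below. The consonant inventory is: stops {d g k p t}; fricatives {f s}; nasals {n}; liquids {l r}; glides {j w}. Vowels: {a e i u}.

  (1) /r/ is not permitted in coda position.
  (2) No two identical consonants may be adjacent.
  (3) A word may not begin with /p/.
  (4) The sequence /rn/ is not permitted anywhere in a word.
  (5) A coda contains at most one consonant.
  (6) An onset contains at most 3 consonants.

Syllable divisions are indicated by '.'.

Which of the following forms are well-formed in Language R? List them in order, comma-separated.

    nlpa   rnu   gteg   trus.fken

nlpa — σ1 onset /nlp/ (3C), coda /∅/ ok → well-formed
rnu — violates constraint 4: contains banned sequence /rn/ → ill-formed
gteg — σ1 onset /gt/ (2C), coda /g/ ok → well-formed
trus.fken — σ1 onset /tr/ (2C), coda /s/ ok; σ2 onset /fk/ (2C), coda /n/ ok → well-formed

nlpa, gteg, trus.fken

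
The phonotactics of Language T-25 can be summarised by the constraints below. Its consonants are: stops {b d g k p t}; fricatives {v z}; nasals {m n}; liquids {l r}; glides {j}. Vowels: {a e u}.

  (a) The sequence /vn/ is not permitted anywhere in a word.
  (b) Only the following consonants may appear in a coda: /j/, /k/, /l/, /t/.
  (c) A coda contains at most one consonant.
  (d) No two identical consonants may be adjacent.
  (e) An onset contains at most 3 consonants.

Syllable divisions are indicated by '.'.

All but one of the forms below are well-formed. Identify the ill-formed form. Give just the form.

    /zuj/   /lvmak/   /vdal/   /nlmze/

/nlmze/

/zuj/ — σ1 onset /z/, coda /j/ ok → well-formed
/lvmak/ — σ1 onset /lvm/ (3C), coda /k/ ok → well-formed
/vdal/ — σ1 onset /vd/ (2C), coda /l/ ok → well-formed
/nlmze/ — violates constraint (e): syllable 1 onset /nlmz/ has 4 consonants (> 3) → ill-formed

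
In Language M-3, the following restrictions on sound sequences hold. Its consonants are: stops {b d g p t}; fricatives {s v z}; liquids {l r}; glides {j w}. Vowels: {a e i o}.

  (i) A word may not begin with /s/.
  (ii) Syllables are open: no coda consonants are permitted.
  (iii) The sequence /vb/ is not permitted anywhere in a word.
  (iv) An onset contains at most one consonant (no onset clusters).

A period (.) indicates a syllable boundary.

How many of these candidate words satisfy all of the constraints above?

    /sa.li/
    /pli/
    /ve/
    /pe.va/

2

/sa.li/ — violates constraint (i): word begins with /s/ → not permitted
/pli/ — violates constraint (iv): syllable 1 onset /pl/ has 2 consonants (> 1) → not permitted
/ve/ — σ1 onset /v/, coda /∅/ ok → permitted
/pe.va/ — σ1 onset /p/, coda /∅/ ok; σ2 onset /v/, coda /∅/ ok → permitted
Permitted: /ve/, /pe.va/ → 2.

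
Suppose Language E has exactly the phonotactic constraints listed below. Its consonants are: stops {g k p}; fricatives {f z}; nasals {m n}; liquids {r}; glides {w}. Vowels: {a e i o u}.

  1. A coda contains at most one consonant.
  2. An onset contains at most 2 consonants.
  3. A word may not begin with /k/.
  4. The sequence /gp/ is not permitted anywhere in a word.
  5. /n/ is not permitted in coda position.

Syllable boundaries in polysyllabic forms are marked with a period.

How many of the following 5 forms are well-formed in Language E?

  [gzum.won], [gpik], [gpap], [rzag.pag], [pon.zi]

0

[gzum.won] — violates constraint 5: syllable 2 coda contains /n/ → ill-formed
[gpik] — violates constraint 4: contains banned sequence /gp/ → ill-formed
[gpap] — violates constraint 4: contains banned sequence /gp/ → ill-formed
[rzag.pag] — violates constraint 4: contains banned sequence /gp/ → ill-formed
[pon.zi] — violates constraint 5: syllable 1 coda contains /n/ → ill-formed
No form is well-formed → 0.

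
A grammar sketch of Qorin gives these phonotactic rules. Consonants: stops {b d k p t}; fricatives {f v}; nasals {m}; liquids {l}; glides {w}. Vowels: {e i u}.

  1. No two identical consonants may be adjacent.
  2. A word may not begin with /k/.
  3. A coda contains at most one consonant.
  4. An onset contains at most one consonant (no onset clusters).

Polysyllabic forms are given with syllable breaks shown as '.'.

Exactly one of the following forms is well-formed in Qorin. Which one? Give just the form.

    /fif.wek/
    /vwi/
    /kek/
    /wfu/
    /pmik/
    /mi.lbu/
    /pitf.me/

/fif.wek/ — σ1 onset /f/, coda /f/ ok; σ2 onset /w/, coda /k/ ok → well-formed
/vwi/ — violates constraint 4: syllable 1 onset /vw/ has 2 consonants (> 1) → ill-formed
/kek/ — violates constraint 2: word begins with /k/ → ill-formed
/wfu/ — violates constraint 4: syllable 1 onset /wf/ has 2 consonants (> 1) → ill-formed
/pmik/ — violates constraint 4: syllable 1 onset /pm/ has 2 consonants (> 1) → ill-formed
/mi.lbu/ — violates constraint 4: syllable 2 onset /lb/ has 2 consonants (> 1) → ill-formed
/pitf.me/ — violates constraint 3: syllable 1 coda /tf/ has 2 consonants (> 1) → ill-formed

/fif.wek/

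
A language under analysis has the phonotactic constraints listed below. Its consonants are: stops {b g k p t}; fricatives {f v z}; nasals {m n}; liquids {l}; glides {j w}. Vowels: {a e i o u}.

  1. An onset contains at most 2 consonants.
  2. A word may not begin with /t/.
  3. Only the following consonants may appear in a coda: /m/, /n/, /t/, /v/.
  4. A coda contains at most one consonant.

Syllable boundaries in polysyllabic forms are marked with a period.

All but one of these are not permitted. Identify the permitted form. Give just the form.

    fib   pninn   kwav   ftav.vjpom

kwav

fib — violates constraint 3: syllable 1 coda contains /b/, which is not a licensed coda consonant → not permitted
pninn — violates constraint 4: syllable 1 coda /nn/ has 2 consonants (> 1) → not permitted
kwav — σ1 onset /kw/ (2C), coda /v/ ok → permitted
ftav.vjpom — violates constraint 1: syllable 2 onset /vjp/ has 3 consonants (> 2) → not permitted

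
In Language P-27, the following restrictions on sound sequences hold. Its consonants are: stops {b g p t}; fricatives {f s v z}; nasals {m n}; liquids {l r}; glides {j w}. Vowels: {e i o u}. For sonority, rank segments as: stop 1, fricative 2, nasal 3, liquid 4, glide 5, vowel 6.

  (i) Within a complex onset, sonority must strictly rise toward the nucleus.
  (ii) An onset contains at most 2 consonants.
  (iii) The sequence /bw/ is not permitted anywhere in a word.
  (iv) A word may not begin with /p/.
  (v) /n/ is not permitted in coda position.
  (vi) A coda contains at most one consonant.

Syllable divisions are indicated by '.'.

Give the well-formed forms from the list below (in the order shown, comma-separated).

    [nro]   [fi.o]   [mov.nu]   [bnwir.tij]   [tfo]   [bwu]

[nro] — σ1 onset /nr/ (3→4 rises), coda /∅/ ok → well-formed
[fi.o] — σ1 onset /f/, coda /∅/ ok; σ2 onset /∅/, coda /∅/ ok → well-formed
[mov.nu] — σ1 onset /m/, coda /v/ ok; σ2 onset /n/, coda /∅/ ok → well-formed
[bnwir.tij] — violates constraint (ii): syllable 1 onset /bnw/ has 3 consonants (> 2) → ill-formed
[tfo] — σ1 onset /tf/ (1→2 rises), coda /∅/ ok → well-formed
[bwu] — violates constraint (iii): contains banned sequence /bw/ → ill-formed

[nro], [fi.o], [mov.nu], [tfo]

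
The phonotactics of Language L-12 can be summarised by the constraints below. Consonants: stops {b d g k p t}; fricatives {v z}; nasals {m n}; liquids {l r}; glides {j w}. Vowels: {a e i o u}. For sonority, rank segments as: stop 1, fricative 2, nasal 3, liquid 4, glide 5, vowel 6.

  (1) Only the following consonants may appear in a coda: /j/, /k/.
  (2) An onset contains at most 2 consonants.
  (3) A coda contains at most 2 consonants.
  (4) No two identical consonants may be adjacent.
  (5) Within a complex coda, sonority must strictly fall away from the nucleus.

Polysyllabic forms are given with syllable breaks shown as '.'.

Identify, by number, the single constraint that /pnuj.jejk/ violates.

4

/pnuj.jejk/: adjacent identical consonants /jj/.
This is a violation of constraint 4: "No two identical consonants may be adjacent."
The remaining constraints (1, 2, 3, 5) are satisfied.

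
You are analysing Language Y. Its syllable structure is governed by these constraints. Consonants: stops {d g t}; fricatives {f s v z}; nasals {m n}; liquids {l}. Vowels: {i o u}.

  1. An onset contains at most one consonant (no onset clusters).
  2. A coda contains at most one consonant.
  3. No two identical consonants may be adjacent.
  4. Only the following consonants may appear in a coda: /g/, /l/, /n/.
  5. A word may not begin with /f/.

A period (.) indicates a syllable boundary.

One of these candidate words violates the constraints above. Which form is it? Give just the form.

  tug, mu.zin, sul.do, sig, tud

tug — σ1 onset /t/, coda /g/ ok → well-formed
mu.zin — σ1 onset /m/, coda /∅/ ok; σ2 onset /z/, coda /n/ ok → well-formed
sul.do — σ1 onset /s/, coda /l/ ok; σ2 onset /d/, coda /∅/ ok → well-formed
sig — σ1 onset /s/, coda /g/ ok → well-formed
tud — violates constraint 4: syllable 1 coda contains /d/, which is not a licensed coda consonant → ill-formed

tud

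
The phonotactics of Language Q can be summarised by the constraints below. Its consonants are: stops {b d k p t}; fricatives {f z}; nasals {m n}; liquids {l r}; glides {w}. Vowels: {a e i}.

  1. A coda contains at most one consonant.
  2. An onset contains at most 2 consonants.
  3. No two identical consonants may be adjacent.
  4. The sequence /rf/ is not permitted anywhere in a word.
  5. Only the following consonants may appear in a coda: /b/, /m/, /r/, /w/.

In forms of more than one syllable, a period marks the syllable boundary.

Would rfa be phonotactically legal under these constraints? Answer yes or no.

no

rfa — violates constraint 4: contains banned sequence /rf/ → phonotactically illegal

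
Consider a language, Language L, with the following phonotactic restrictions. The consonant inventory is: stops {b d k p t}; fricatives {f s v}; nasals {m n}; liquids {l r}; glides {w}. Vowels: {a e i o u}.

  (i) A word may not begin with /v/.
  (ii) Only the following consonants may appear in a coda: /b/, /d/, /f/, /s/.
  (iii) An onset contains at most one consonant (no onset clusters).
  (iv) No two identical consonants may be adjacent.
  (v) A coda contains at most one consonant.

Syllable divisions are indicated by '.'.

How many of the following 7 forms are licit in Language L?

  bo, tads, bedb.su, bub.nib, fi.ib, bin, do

4

bo — σ1 onset /b/, coda /∅/ ok → licit
tads — violates constraint (v): syllable 1 coda /ds/ has 2 consonants (> 1) → illicit
bedb.su — violates constraint (v): syllable 1 coda /db/ has 2 consonants (> 1) → illicit
bub.nib — σ1 onset /b/, coda /b/ ok; σ2 onset /n/, coda /b/ ok → licit
fi.ib — σ1 onset /f/, coda /∅/ ok; σ2 onset /∅/, coda /b/ ok → licit
bin — violates constraint (ii): syllable 1 coda contains /n/, which is not a licensed coda consonant → illicit
do — σ1 onset /d/, coda /∅/ ok → licit
Licit: bo, bub.nib, fi.ib, do → 4.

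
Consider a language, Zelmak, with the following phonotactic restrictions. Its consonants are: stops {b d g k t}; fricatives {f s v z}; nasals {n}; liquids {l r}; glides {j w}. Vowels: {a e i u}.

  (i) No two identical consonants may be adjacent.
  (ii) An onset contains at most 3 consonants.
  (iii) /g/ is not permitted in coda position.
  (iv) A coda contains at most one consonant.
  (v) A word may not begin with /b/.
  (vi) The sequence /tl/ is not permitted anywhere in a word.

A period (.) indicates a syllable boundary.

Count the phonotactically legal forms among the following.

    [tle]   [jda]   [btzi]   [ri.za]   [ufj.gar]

[tle] — violates constraint (vi): contains banned sequence /tl/ → phonotactically illegal
[jda] — σ1 onset /jd/ (2C), coda /∅/ ok → phonotactically legal
[btzi] — violates constraint (v): word begins with /b/ → phonotactically illegal
[ri.za] — σ1 onset /r/, coda /∅/ ok; σ2 onset /z/, coda /∅/ ok → phonotactically legal
[ufj.gar] — violates constraint (iv): syllable 1 coda /fj/ has 2 consonants (> 1) → phonotactically illegal
Phonotactically legal: [jda], [ri.za] → 2.

2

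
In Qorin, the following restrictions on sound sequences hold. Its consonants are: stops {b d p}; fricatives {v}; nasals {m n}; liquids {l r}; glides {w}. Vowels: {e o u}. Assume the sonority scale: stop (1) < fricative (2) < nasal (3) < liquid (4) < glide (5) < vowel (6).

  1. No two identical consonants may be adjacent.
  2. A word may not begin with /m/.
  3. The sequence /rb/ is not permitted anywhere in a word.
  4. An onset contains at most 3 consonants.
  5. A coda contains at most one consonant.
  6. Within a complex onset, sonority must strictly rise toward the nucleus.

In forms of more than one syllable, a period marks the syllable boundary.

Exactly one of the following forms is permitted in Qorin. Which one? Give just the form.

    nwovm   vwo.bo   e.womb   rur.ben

vwo.bo

nwovm — violates constraint 5: syllable 1 coda /vm/ has 2 consonants (> 1) → not permitted
vwo.bo — σ1 onset /vw/ (2→5 rises), coda /∅/ ok; σ2 onset /b/, coda /∅/ ok → permitted
e.womb — violates constraint 5: syllable 2 coda /mb/ has 2 consonants (> 1) → not permitted
rur.ben — violates constraint 3: contains banned sequence /rb/ → not permitted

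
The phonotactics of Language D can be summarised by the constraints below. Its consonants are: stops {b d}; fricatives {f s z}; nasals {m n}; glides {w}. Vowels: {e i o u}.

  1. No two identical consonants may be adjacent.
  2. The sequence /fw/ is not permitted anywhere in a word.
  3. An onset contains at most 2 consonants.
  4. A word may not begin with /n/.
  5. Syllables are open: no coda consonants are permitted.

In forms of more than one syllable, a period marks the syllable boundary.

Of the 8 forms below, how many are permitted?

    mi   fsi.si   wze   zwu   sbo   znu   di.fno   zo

mi — σ1 onset /m/, coda /∅/ ok → permitted
fsi.si — σ1 onset /fs/ (2C), coda /∅/ ok; σ2 onset /s/, coda /∅/ ok → permitted
wze — σ1 onset /wz/ (2C), coda /∅/ ok → permitted
zwu — σ1 onset /zw/ (2C), coda /∅/ ok → permitted
sbo — σ1 onset /sb/ (2C), coda /∅/ ok → permitted
znu — σ1 onset /zn/ (2C), coda /∅/ ok → permitted
di.fno — σ1 onset /d/, coda /∅/ ok; σ2 onset /fn/ (2C), coda /∅/ ok → permitted
zo — σ1 onset /z/, coda /∅/ ok → permitted
Permitted: mi, fsi.si, wze, zwu, sbo, znu, di.fno, zo → 8.

8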